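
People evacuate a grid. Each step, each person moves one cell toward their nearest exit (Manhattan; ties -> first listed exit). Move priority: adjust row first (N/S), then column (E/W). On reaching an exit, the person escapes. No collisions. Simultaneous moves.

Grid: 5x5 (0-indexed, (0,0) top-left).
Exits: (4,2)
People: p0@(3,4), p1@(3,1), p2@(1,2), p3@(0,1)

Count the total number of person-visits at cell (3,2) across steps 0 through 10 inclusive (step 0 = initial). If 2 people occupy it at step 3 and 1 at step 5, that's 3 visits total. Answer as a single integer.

Step 0: p0@(3,4) p1@(3,1) p2@(1,2) p3@(0,1) -> at (3,2): 0 [-], cum=0
Step 1: p0@(4,4) p1@(4,1) p2@(2,2) p3@(1,1) -> at (3,2): 0 [-], cum=0
Step 2: p0@(4,3) p1@ESC p2@(3,2) p3@(2,1) -> at (3,2): 1 [p2], cum=1
Step 3: p0@ESC p1@ESC p2@ESC p3@(3,1) -> at (3,2): 0 [-], cum=1
Step 4: p0@ESC p1@ESC p2@ESC p3@(4,1) -> at (3,2): 0 [-], cum=1
Step 5: p0@ESC p1@ESC p2@ESC p3@ESC -> at (3,2): 0 [-], cum=1
Total visits = 1

Answer: 1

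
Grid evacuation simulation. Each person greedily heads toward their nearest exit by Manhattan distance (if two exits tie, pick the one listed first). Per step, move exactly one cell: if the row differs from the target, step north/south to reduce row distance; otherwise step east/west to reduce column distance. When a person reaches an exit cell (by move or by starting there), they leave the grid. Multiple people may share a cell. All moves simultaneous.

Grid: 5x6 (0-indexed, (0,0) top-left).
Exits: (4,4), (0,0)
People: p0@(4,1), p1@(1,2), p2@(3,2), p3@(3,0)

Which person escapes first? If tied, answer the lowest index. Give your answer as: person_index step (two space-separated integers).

Answer: 0 3

Derivation:
Step 1: p0:(4,1)->(4,2) | p1:(1,2)->(0,2) | p2:(3,2)->(4,2) | p3:(3,0)->(2,0)
Step 2: p0:(4,2)->(4,3) | p1:(0,2)->(0,1) | p2:(4,2)->(4,3) | p3:(2,0)->(1,0)
Step 3: p0:(4,3)->(4,4)->EXIT | p1:(0,1)->(0,0)->EXIT | p2:(4,3)->(4,4)->EXIT | p3:(1,0)->(0,0)->EXIT
Exit steps: [3, 3, 3, 3]
First to escape: p0 at step 3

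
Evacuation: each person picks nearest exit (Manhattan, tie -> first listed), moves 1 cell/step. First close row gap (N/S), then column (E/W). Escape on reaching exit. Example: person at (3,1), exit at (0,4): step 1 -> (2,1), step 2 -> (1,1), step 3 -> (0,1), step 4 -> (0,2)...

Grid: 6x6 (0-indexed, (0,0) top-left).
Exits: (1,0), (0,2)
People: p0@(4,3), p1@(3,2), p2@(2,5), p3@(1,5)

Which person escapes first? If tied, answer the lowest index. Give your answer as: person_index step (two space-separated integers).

Step 1: p0:(4,3)->(3,3) | p1:(3,2)->(2,2) | p2:(2,5)->(1,5) | p3:(1,5)->(0,5)
Step 2: p0:(3,3)->(2,3) | p1:(2,2)->(1,2) | p2:(1,5)->(0,5) | p3:(0,5)->(0,4)
Step 3: p0:(2,3)->(1,3) | p1:(1,2)->(0,2)->EXIT | p2:(0,5)->(0,4) | p3:(0,4)->(0,3)
Step 4: p0:(1,3)->(0,3) | p1:escaped | p2:(0,4)->(0,3) | p3:(0,3)->(0,2)->EXIT
Step 5: p0:(0,3)->(0,2)->EXIT | p1:escaped | p2:(0,3)->(0,2)->EXIT | p3:escaped
Exit steps: [5, 3, 5, 4]
First to escape: p1 at step 3

Answer: 1 3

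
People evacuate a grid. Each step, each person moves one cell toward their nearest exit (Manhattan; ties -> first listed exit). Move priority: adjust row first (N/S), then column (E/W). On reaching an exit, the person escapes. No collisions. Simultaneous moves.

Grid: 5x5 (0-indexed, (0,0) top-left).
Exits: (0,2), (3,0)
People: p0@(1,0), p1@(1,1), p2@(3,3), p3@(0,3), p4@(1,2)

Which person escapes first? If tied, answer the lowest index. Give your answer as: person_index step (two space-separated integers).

Answer: 3 1

Derivation:
Step 1: p0:(1,0)->(2,0) | p1:(1,1)->(0,1) | p2:(3,3)->(3,2) | p3:(0,3)->(0,2)->EXIT | p4:(1,2)->(0,2)->EXIT
Step 2: p0:(2,0)->(3,0)->EXIT | p1:(0,1)->(0,2)->EXIT | p2:(3,2)->(3,1) | p3:escaped | p4:escaped
Step 3: p0:escaped | p1:escaped | p2:(3,1)->(3,0)->EXIT | p3:escaped | p4:escaped
Exit steps: [2, 2, 3, 1, 1]
First to escape: p3 at step 1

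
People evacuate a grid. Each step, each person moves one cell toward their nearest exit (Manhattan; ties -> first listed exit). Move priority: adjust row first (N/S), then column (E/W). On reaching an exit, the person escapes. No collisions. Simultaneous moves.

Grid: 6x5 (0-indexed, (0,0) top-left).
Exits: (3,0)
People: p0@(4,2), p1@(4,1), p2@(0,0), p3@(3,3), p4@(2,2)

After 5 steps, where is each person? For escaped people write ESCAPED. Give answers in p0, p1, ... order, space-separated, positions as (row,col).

Step 1: p0:(4,2)->(3,2) | p1:(4,1)->(3,1) | p2:(0,0)->(1,0) | p3:(3,3)->(3,2) | p4:(2,2)->(3,2)
Step 2: p0:(3,2)->(3,1) | p1:(3,1)->(3,0)->EXIT | p2:(1,0)->(2,0) | p3:(3,2)->(3,1) | p4:(3,2)->(3,1)
Step 3: p0:(3,1)->(3,0)->EXIT | p1:escaped | p2:(2,0)->(3,0)->EXIT | p3:(3,1)->(3,0)->EXIT | p4:(3,1)->(3,0)->EXIT

ESCAPED ESCAPED ESCAPED ESCAPED ESCAPED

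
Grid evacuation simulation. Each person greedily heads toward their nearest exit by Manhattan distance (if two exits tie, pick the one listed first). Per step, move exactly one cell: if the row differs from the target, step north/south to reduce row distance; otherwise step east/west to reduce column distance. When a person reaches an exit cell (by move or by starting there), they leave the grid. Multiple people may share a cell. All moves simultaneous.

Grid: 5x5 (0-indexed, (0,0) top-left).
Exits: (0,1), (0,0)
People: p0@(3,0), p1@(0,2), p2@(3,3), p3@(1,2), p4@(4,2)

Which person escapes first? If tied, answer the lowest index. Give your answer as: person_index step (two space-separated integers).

Answer: 1 1

Derivation:
Step 1: p0:(3,0)->(2,0) | p1:(0,2)->(0,1)->EXIT | p2:(3,3)->(2,3) | p3:(1,2)->(0,2) | p4:(4,2)->(3,2)
Step 2: p0:(2,0)->(1,0) | p1:escaped | p2:(2,3)->(1,3) | p3:(0,2)->(0,1)->EXIT | p4:(3,2)->(2,2)
Step 3: p0:(1,0)->(0,0)->EXIT | p1:escaped | p2:(1,3)->(0,3) | p3:escaped | p4:(2,2)->(1,2)
Step 4: p0:escaped | p1:escaped | p2:(0,3)->(0,2) | p3:escaped | p4:(1,2)->(0,2)
Step 5: p0:escaped | p1:escaped | p2:(0,2)->(0,1)->EXIT | p3:escaped | p4:(0,2)->(0,1)->EXIT
Exit steps: [3, 1, 5, 2, 5]
First to escape: p1 at step 1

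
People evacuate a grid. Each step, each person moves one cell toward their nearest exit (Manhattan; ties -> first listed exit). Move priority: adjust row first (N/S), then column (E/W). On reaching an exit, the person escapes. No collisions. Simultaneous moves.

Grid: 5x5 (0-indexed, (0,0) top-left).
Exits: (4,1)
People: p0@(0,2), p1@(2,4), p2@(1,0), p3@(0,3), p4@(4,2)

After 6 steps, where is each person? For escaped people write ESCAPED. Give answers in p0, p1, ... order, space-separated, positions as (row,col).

Step 1: p0:(0,2)->(1,2) | p1:(2,4)->(3,4) | p2:(1,0)->(2,0) | p3:(0,3)->(1,3) | p4:(4,2)->(4,1)->EXIT
Step 2: p0:(1,2)->(2,2) | p1:(3,4)->(4,4) | p2:(2,0)->(3,0) | p3:(1,3)->(2,3) | p4:escaped
Step 3: p0:(2,2)->(3,2) | p1:(4,4)->(4,3) | p2:(3,0)->(4,0) | p3:(2,3)->(3,3) | p4:escaped
Step 4: p0:(3,2)->(4,2) | p1:(4,3)->(4,2) | p2:(4,0)->(4,1)->EXIT | p3:(3,3)->(4,3) | p4:escaped
Step 5: p0:(4,2)->(4,1)->EXIT | p1:(4,2)->(4,1)->EXIT | p2:escaped | p3:(4,3)->(4,2) | p4:escaped
Step 6: p0:escaped | p1:escaped | p2:escaped | p3:(4,2)->(4,1)->EXIT | p4:escaped

ESCAPED ESCAPED ESCAPED ESCAPED ESCAPED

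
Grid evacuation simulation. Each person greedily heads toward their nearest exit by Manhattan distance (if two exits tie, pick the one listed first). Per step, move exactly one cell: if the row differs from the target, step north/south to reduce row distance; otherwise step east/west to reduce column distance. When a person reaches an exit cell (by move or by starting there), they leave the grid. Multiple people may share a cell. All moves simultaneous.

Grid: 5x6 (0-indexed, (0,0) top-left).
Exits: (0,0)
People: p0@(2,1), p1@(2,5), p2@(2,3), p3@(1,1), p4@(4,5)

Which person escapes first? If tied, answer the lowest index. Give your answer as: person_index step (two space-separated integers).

Answer: 3 2

Derivation:
Step 1: p0:(2,1)->(1,1) | p1:(2,5)->(1,5) | p2:(2,3)->(1,3) | p3:(1,1)->(0,1) | p4:(4,5)->(3,5)
Step 2: p0:(1,1)->(0,1) | p1:(1,5)->(0,5) | p2:(1,3)->(0,3) | p3:(0,1)->(0,0)->EXIT | p4:(3,5)->(2,5)
Step 3: p0:(0,1)->(0,0)->EXIT | p1:(0,5)->(0,4) | p2:(0,3)->(0,2) | p3:escaped | p4:(2,5)->(1,5)
Step 4: p0:escaped | p1:(0,4)->(0,3) | p2:(0,2)->(0,1) | p3:escaped | p4:(1,5)->(0,5)
Step 5: p0:escaped | p1:(0,3)->(0,2) | p2:(0,1)->(0,0)->EXIT | p3:escaped | p4:(0,5)->(0,4)
Step 6: p0:escaped | p1:(0,2)->(0,1) | p2:escaped | p3:escaped | p4:(0,4)->(0,3)
Step 7: p0:escaped | p1:(0,1)->(0,0)->EXIT | p2:escaped | p3:escaped | p4:(0,3)->(0,2)
Step 8: p0:escaped | p1:escaped | p2:escaped | p3:escaped | p4:(0,2)->(0,1)
Step 9: p0:escaped | p1:escaped | p2:escaped | p3:escaped | p4:(0,1)->(0,0)->EXIT
Exit steps: [3, 7, 5, 2, 9]
First to escape: p3 at step 2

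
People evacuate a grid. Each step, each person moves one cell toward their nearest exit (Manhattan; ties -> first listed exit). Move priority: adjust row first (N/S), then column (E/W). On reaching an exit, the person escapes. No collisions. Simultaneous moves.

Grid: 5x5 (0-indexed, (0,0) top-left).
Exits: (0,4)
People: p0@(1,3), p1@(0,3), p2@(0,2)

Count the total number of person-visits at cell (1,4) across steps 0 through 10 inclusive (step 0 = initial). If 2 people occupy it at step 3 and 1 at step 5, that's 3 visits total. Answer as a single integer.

Step 0: p0@(1,3) p1@(0,3) p2@(0,2) -> at (1,4): 0 [-], cum=0
Step 1: p0@(0,3) p1@ESC p2@(0,3) -> at (1,4): 0 [-], cum=0
Step 2: p0@ESC p1@ESC p2@ESC -> at (1,4): 0 [-], cum=0
Total visits = 0

Answer: 0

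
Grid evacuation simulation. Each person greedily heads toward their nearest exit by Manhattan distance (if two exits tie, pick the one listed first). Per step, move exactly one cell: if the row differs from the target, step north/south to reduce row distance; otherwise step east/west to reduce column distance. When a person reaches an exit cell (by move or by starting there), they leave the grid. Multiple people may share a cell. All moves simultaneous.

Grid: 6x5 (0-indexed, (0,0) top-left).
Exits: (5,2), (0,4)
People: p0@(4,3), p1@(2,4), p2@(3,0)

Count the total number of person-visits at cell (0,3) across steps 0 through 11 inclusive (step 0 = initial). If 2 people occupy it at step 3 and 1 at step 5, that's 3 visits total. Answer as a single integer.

Step 0: p0@(4,3) p1@(2,4) p2@(3,0) -> at (0,3): 0 [-], cum=0
Step 1: p0@(5,3) p1@(1,4) p2@(4,0) -> at (0,3): 0 [-], cum=0
Step 2: p0@ESC p1@ESC p2@(5,0) -> at (0,3): 0 [-], cum=0
Step 3: p0@ESC p1@ESC p2@(5,1) -> at (0,3): 0 [-], cum=0
Step 4: p0@ESC p1@ESC p2@ESC -> at (0,3): 0 [-], cum=0
Total visits = 0

Answer: 0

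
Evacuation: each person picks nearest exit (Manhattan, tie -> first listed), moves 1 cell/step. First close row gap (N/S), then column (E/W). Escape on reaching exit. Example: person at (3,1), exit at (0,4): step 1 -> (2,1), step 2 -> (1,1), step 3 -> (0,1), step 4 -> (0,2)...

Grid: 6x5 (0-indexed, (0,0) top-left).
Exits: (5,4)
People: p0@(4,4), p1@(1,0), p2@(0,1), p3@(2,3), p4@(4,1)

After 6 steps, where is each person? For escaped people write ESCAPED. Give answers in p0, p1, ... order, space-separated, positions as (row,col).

Step 1: p0:(4,4)->(5,4)->EXIT | p1:(1,0)->(2,0) | p2:(0,1)->(1,1) | p3:(2,3)->(3,3) | p4:(4,1)->(5,1)
Step 2: p0:escaped | p1:(2,0)->(3,0) | p2:(1,1)->(2,1) | p3:(3,3)->(4,3) | p4:(5,1)->(5,2)
Step 3: p0:escaped | p1:(3,0)->(4,0) | p2:(2,1)->(3,1) | p3:(4,3)->(5,3) | p4:(5,2)->(5,3)
Step 4: p0:escaped | p1:(4,0)->(5,0) | p2:(3,1)->(4,1) | p3:(5,3)->(5,4)->EXIT | p4:(5,3)->(5,4)->EXIT
Step 5: p0:escaped | p1:(5,0)->(5,1) | p2:(4,1)->(5,1) | p3:escaped | p4:escaped
Step 6: p0:escaped | p1:(5,1)->(5,2) | p2:(5,1)->(5,2) | p3:escaped | p4:escaped

ESCAPED (5,2) (5,2) ESCAPED ESCAPED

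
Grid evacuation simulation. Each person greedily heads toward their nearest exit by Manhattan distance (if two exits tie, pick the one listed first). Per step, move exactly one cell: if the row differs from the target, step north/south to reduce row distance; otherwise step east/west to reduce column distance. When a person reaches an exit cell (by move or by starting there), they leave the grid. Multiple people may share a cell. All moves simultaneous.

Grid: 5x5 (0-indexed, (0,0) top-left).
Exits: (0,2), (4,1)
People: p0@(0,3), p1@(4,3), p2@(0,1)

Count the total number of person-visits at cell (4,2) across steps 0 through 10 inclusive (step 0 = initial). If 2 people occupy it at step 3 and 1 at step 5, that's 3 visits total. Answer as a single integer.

Step 0: p0@(0,3) p1@(4,3) p2@(0,1) -> at (4,2): 0 [-], cum=0
Step 1: p0@ESC p1@(4,2) p2@ESC -> at (4,2): 1 [p1], cum=1
Step 2: p0@ESC p1@ESC p2@ESC -> at (4,2): 0 [-], cum=1
Total visits = 1

Answer: 1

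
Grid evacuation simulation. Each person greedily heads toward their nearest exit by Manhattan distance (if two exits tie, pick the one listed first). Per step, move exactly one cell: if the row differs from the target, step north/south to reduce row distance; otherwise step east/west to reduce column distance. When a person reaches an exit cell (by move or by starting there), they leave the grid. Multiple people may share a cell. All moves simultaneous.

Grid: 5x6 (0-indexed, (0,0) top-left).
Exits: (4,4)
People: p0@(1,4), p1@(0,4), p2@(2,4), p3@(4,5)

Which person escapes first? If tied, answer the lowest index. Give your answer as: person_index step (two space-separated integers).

Step 1: p0:(1,4)->(2,4) | p1:(0,4)->(1,4) | p2:(2,4)->(3,4) | p3:(4,5)->(4,4)->EXIT
Step 2: p0:(2,4)->(3,4) | p1:(1,4)->(2,4) | p2:(3,4)->(4,4)->EXIT | p3:escaped
Step 3: p0:(3,4)->(4,4)->EXIT | p1:(2,4)->(3,4) | p2:escaped | p3:escaped
Step 4: p0:escaped | p1:(3,4)->(4,4)->EXIT | p2:escaped | p3:escaped
Exit steps: [3, 4, 2, 1]
First to escape: p3 at step 1

Answer: 3 1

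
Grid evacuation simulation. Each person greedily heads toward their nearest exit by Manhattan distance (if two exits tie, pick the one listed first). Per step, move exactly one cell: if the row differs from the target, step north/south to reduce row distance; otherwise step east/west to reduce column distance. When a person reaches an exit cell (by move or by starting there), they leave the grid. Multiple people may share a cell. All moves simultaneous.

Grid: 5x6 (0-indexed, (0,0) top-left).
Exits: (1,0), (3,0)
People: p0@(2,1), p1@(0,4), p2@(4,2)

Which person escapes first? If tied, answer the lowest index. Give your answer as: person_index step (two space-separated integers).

Answer: 0 2

Derivation:
Step 1: p0:(2,1)->(1,1) | p1:(0,4)->(1,4) | p2:(4,2)->(3,2)
Step 2: p0:(1,1)->(1,0)->EXIT | p1:(1,4)->(1,3) | p2:(3,2)->(3,1)
Step 3: p0:escaped | p1:(1,3)->(1,2) | p2:(3,1)->(3,0)->EXIT
Step 4: p0:escaped | p1:(1,2)->(1,1) | p2:escaped
Step 5: p0:escaped | p1:(1,1)->(1,0)->EXIT | p2:escaped
Exit steps: [2, 5, 3]
First to escape: p0 at step 2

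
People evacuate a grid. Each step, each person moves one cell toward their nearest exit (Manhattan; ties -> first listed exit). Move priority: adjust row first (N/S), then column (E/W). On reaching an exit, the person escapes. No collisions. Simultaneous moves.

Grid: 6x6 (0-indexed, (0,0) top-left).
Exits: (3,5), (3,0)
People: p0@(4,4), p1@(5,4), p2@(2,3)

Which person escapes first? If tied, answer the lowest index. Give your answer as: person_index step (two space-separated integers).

Step 1: p0:(4,4)->(3,4) | p1:(5,4)->(4,4) | p2:(2,3)->(3,3)
Step 2: p0:(3,4)->(3,5)->EXIT | p1:(4,4)->(3,4) | p2:(3,3)->(3,4)
Step 3: p0:escaped | p1:(3,4)->(3,5)->EXIT | p2:(3,4)->(3,5)->EXIT
Exit steps: [2, 3, 3]
First to escape: p0 at step 2

Answer: 0 2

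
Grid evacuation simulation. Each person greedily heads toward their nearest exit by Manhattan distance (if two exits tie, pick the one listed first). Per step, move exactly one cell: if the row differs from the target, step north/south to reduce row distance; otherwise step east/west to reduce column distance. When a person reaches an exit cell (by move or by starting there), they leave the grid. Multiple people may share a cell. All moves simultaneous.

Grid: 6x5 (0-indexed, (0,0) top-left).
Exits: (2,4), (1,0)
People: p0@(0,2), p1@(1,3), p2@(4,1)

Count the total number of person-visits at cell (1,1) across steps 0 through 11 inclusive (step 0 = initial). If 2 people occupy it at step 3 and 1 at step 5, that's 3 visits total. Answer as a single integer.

Step 0: p0@(0,2) p1@(1,3) p2@(4,1) -> at (1,1): 0 [-], cum=0
Step 1: p0@(1,2) p1@(2,3) p2@(3,1) -> at (1,1): 0 [-], cum=0
Step 2: p0@(1,1) p1@ESC p2@(2,1) -> at (1,1): 1 [p0], cum=1
Step 3: p0@ESC p1@ESC p2@(1,1) -> at (1,1): 1 [p2], cum=2
Step 4: p0@ESC p1@ESC p2@ESC -> at (1,1): 0 [-], cum=2
Total visits = 2

Answer: 2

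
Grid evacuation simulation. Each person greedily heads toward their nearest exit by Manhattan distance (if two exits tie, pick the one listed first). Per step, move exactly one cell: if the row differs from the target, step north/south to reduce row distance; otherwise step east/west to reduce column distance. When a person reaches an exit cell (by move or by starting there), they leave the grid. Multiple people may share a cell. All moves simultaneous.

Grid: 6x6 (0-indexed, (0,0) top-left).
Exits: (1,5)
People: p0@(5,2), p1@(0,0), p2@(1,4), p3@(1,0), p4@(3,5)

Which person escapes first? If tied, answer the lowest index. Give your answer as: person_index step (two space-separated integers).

Step 1: p0:(5,2)->(4,2) | p1:(0,0)->(1,0) | p2:(1,4)->(1,5)->EXIT | p3:(1,0)->(1,1) | p4:(3,5)->(2,5)
Step 2: p0:(4,2)->(3,2) | p1:(1,0)->(1,1) | p2:escaped | p3:(1,1)->(1,2) | p4:(2,5)->(1,5)->EXIT
Step 3: p0:(3,2)->(2,2) | p1:(1,1)->(1,2) | p2:escaped | p3:(1,2)->(1,3) | p4:escaped
Step 4: p0:(2,2)->(1,2) | p1:(1,2)->(1,3) | p2:escaped | p3:(1,3)->(1,4) | p4:escaped
Step 5: p0:(1,2)->(1,3) | p1:(1,3)->(1,4) | p2:escaped | p3:(1,4)->(1,5)->EXIT | p4:escaped
Step 6: p0:(1,3)->(1,4) | p1:(1,4)->(1,5)->EXIT | p2:escaped | p3:escaped | p4:escaped
Step 7: p0:(1,4)->(1,5)->EXIT | p1:escaped | p2:escaped | p3:escaped | p4:escaped
Exit steps: [7, 6, 1, 5, 2]
First to escape: p2 at step 1

Answer: 2 1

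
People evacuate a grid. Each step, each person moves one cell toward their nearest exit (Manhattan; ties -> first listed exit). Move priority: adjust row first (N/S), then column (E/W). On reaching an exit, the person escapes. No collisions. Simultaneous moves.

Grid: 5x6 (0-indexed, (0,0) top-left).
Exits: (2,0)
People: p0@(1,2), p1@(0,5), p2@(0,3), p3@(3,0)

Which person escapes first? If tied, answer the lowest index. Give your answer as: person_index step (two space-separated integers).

Answer: 3 1

Derivation:
Step 1: p0:(1,2)->(2,2) | p1:(0,5)->(1,5) | p2:(0,3)->(1,3) | p3:(3,0)->(2,0)->EXIT
Step 2: p0:(2,2)->(2,1) | p1:(1,5)->(2,5) | p2:(1,3)->(2,3) | p3:escaped
Step 3: p0:(2,1)->(2,0)->EXIT | p1:(2,5)->(2,4) | p2:(2,3)->(2,2) | p3:escaped
Step 4: p0:escaped | p1:(2,4)->(2,3) | p2:(2,2)->(2,1) | p3:escaped
Step 5: p0:escaped | p1:(2,3)->(2,2) | p2:(2,1)->(2,0)->EXIT | p3:escaped
Step 6: p0:escaped | p1:(2,2)->(2,1) | p2:escaped | p3:escaped
Step 7: p0:escaped | p1:(2,1)->(2,0)->EXIT | p2:escaped | p3:escaped
Exit steps: [3, 7, 5, 1]
First to escape: p3 at step 1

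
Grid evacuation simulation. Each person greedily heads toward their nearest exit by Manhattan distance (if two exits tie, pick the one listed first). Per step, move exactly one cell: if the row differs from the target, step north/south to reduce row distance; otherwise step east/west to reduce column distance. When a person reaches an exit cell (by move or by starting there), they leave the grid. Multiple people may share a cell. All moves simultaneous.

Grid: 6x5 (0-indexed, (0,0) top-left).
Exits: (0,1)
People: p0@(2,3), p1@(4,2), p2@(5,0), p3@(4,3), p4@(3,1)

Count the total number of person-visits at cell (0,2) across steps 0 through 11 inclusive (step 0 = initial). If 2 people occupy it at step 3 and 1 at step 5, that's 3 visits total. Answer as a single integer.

Answer: 3

Derivation:
Step 0: p0@(2,3) p1@(4,2) p2@(5,0) p3@(4,3) p4@(3,1) -> at (0,2): 0 [-], cum=0
Step 1: p0@(1,3) p1@(3,2) p2@(4,0) p3@(3,3) p4@(2,1) -> at (0,2): 0 [-], cum=0
Step 2: p0@(0,3) p1@(2,2) p2@(3,0) p3@(2,3) p4@(1,1) -> at (0,2): 0 [-], cum=0
Step 3: p0@(0,2) p1@(1,2) p2@(2,0) p3@(1,3) p4@ESC -> at (0,2): 1 [p0], cum=1
Step 4: p0@ESC p1@(0,2) p2@(1,0) p3@(0,3) p4@ESC -> at (0,2): 1 [p1], cum=2
Step 5: p0@ESC p1@ESC p2@(0,0) p3@(0,2) p4@ESC -> at (0,2): 1 [p3], cum=3
Step 6: p0@ESC p1@ESC p2@ESC p3@ESC p4@ESC -> at (0,2): 0 [-], cum=3
Total visits = 3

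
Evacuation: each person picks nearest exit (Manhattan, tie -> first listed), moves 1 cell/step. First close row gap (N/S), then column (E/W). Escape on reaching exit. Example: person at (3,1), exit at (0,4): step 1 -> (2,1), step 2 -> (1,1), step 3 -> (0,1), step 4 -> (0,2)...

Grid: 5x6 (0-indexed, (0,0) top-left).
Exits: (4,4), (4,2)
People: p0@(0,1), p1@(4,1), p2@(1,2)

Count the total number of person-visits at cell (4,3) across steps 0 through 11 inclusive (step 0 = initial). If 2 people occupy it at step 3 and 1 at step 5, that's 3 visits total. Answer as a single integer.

Step 0: p0@(0,1) p1@(4,1) p2@(1,2) -> at (4,3): 0 [-], cum=0
Step 1: p0@(1,1) p1@ESC p2@(2,2) -> at (4,3): 0 [-], cum=0
Step 2: p0@(2,1) p1@ESC p2@(3,2) -> at (4,3): 0 [-], cum=0
Step 3: p0@(3,1) p1@ESC p2@ESC -> at (4,3): 0 [-], cum=0
Step 4: p0@(4,1) p1@ESC p2@ESC -> at (4,3): 0 [-], cum=0
Step 5: p0@ESC p1@ESC p2@ESC -> at (4,3): 0 [-], cum=0
Total visits = 0

Answer: 0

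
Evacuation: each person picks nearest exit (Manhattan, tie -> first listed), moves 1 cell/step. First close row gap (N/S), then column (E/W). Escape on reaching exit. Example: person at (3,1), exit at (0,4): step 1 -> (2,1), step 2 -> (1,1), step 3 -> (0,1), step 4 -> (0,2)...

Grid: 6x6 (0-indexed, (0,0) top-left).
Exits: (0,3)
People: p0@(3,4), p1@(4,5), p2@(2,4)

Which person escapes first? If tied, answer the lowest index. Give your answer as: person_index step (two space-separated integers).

Step 1: p0:(3,4)->(2,4) | p1:(4,5)->(3,5) | p2:(2,4)->(1,4)
Step 2: p0:(2,4)->(1,4) | p1:(3,5)->(2,5) | p2:(1,4)->(0,4)
Step 3: p0:(1,4)->(0,4) | p1:(2,5)->(1,5) | p2:(0,4)->(0,3)->EXIT
Step 4: p0:(0,4)->(0,3)->EXIT | p1:(1,5)->(0,5) | p2:escaped
Step 5: p0:escaped | p1:(0,5)->(0,4) | p2:escaped
Step 6: p0:escaped | p1:(0,4)->(0,3)->EXIT | p2:escaped
Exit steps: [4, 6, 3]
First to escape: p2 at step 3

Answer: 2 3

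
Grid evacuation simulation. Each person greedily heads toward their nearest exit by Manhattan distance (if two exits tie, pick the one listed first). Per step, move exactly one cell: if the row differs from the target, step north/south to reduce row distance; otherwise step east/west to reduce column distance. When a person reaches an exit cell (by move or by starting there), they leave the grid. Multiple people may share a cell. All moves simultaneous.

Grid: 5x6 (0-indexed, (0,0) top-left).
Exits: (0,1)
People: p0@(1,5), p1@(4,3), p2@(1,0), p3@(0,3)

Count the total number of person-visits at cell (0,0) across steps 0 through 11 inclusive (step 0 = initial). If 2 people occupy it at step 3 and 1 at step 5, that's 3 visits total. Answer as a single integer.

Step 0: p0@(1,5) p1@(4,3) p2@(1,0) p3@(0,3) -> at (0,0): 0 [-], cum=0
Step 1: p0@(0,5) p1@(3,3) p2@(0,0) p3@(0,2) -> at (0,0): 1 [p2], cum=1
Step 2: p0@(0,4) p1@(2,3) p2@ESC p3@ESC -> at (0,0): 0 [-], cum=1
Step 3: p0@(0,3) p1@(1,3) p2@ESC p3@ESC -> at (0,0): 0 [-], cum=1
Step 4: p0@(0,2) p1@(0,3) p2@ESC p3@ESC -> at (0,0): 0 [-], cum=1
Step 5: p0@ESC p1@(0,2) p2@ESC p3@ESC -> at (0,0): 0 [-], cum=1
Step 6: p0@ESC p1@ESC p2@ESC p3@ESC -> at (0,0): 0 [-], cum=1
Total visits = 1

Answer: 1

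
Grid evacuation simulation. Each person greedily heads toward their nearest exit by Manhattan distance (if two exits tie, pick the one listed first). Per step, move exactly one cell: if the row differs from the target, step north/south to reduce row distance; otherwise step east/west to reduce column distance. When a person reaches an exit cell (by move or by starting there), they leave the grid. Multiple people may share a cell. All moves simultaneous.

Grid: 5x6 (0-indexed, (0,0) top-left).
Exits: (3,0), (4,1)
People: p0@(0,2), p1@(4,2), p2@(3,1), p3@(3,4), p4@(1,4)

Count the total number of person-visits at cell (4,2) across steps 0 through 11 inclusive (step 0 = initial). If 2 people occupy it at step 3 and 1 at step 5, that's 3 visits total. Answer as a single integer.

Answer: 1

Derivation:
Step 0: p0@(0,2) p1@(4,2) p2@(3,1) p3@(3,4) p4@(1,4) -> at (4,2): 1 [p1], cum=1
Step 1: p0@(1,2) p1@ESC p2@ESC p3@(3,3) p4@(2,4) -> at (4,2): 0 [-], cum=1
Step 2: p0@(2,2) p1@ESC p2@ESC p3@(3,2) p4@(3,4) -> at (4,2): 0 [-], cum=1
Step 3: p0@(3,2) p1@ESC p2@ESC p3@(3,1) p4@(3,3) -> at (4,2): 0 [-], cum=1
Step 4: p0@(3,1) p1@ESC p2@ESC p3@ESC p4@(3,2) -> at (4,2): 0 [-], cum=1
Step 5: p0@ESC p1@ESC p2@ESC p3@ESC p4@(3,1) -> at (4,2): 0 [-], cum=1
Step 6: p0@ESC p1@ESC p2@ESC p3@ESC p4@ESC -> at (4,2): 0 [-], cum=1
Total visits = 1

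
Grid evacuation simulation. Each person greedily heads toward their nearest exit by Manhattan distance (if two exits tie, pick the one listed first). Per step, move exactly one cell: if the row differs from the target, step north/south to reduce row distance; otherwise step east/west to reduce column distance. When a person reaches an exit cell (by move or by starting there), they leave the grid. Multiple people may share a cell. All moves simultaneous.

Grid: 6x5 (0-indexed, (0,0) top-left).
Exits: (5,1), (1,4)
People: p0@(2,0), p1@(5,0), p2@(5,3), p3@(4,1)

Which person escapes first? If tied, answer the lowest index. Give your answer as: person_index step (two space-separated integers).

Answer: 1 1

Derivation:
Step 1: p0:(2,0)->(3,0) | p1:(5,0)->(5,1)->EXIT | p2:(5,3)->(5,2) | p3:(4,1)->(5,1)->EXIT
Step 2: p0:(3,0)->(4,0) | p1:escaped | p2:(5,2)->(5,1)->EXIT | p3:escaped
Step 3: p0:(4,0)->(5,0) | p1:escaped | p2:escaped | p3:escaped
Step 4: p0:(5,0)->(5,1)->EXIT | p1:escaped | p2:escaped | p3:escaped
Exit steps: [4, 1, 2, 1]
First to escape: p1 at step 1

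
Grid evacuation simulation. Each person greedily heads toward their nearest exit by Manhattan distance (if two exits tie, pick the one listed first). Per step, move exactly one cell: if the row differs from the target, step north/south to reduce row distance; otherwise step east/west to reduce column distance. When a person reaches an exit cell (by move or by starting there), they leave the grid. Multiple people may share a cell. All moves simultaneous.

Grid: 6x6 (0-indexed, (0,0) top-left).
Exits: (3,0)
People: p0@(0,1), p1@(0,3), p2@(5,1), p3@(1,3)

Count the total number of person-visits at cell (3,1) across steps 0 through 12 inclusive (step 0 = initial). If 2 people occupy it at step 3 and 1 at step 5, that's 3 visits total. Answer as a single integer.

Answer: 4

Derivation:
Step 0: p0@(0,1) p1@(0,3) p2@(5,1) p3@(1,3) -> at (3,1): 0 [-], cum=0
Step 1: p0@(1,1) p1@(1,3) p2@(4,1) p3@(2,3) -> at (3,1): 0 [-], cum=0
Step 2: p0@(2,1) p1@(2,3) p2@(3,1) p3@(3,3) -> at (3,1): 1 [p2], cum=1
Step 3: p0@(3,1) p1@(3,3) p2@ESC p3@(3,2) -> at (3,1): 1 [p0], cum=2
Step 4: p0@ESC p1@(3,2) p2@ESC p3@(3,1) -> at (3,1): 1 [p3], cum=3
Step 5: p0@ESC p1@(3,1) p2@ESC p3@ESC -> at (3,1): 1 [p1], cum=4
Step 6: p0@ESC p1@ESC p2@ESC p3@ESC -> at (3,1): 0 [-], cum=4
Total visits = 4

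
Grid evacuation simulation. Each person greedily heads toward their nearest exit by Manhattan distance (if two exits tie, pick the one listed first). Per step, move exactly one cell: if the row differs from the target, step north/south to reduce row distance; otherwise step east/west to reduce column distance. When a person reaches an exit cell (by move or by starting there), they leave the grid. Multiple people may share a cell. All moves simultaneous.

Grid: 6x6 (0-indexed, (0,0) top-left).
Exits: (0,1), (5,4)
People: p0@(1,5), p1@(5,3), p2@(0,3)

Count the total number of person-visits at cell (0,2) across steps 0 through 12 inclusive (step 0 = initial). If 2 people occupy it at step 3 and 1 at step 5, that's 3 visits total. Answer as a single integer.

Step 0: p0@(1,5) p1@(5,3) p2@(0,3) -> at (0,2): 0 [-], cum=0
Step 1: p0@(0,5) p1@ESC p2@(0,2) -> at (0,2): 1 [p2], cum=1
Step 2: p0@(0,4) p1@ESC p2@ESC -> at (0,2): 0 [-], cum=1
Step 3: p0@(0,3) p1@ESC p2@ESC -> at (0,2): 0 [-], cum=1
Step 4: p0@(0,2) p1@ESC p2@ESC -> at (0,2): 1 [p0], cum=2
Step 5: p0@ESC p1@ESC p2@ESC -> at (0,2): 0 [-], cum=2
Total visits = 2

Answer: 2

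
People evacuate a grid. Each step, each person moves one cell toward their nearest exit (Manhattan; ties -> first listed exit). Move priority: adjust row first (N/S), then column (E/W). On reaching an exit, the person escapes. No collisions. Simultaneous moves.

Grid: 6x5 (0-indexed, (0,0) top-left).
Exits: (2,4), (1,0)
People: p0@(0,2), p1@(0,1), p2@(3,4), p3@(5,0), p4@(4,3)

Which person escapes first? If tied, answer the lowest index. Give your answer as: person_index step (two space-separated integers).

Answer: 2 1

Derivation:
Step 1: p0:(0,2)->(1,2) | p1:(0,1)->(1,1) | p2:(3,4)->(2,4)->EXIT | p3:(5,0)->(4,0) | p4:(4,3)->(3,3)
Step 2: p0:(1,2)->(1,1) | p1:(1,1)->(1,0)->EXIT | p2:escaped | p3:(4,0)->(3,0) | p4:(3,3)->(2,3)
Step 3: p0:(1,1)->(1,0)->EXIT | p1:escaped | p2:escaped | p3:(3,0)->(2,0) | p4:(2,3)->(2,4)->EXIT
Step 4: p0:escaped | p1:escaped | p2:escaped | p3:(2,0)->(1,0)->EXIT | p4:escaped
Exit steps: [3, 2, 1, 4, 3]
First to escape: p2 at step 1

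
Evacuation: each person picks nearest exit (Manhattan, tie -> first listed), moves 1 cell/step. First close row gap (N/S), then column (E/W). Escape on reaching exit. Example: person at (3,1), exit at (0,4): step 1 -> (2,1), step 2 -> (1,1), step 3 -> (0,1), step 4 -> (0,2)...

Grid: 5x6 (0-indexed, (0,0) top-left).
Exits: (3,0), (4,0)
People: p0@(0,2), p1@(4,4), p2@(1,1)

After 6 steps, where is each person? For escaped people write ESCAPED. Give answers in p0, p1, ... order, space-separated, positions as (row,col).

Step 1: p0:(0,2)->(1,2) | p1:(4,4)->(4,3) | p2:(1,1)->(2,1)
Step 2: p0:(1,2)->(2,2) | p1:(4,3)->(4,2) | p2:(2,1)->(3,1)
Step 3: p0:(2,2)->(3,2) | p1:(4,2)->(4,1) | p2:(3,1)->(3,0)->EXIT
Step 4: p0:(3,2)->(3,1) | p1:(4,1)->(4,0)->EXIT | p2:escaped
Step 5: p0:(3,1)->(3,0)->EXIT | p1:escaped | p2:escaped

ESCAPED ESCAPED ESCAPED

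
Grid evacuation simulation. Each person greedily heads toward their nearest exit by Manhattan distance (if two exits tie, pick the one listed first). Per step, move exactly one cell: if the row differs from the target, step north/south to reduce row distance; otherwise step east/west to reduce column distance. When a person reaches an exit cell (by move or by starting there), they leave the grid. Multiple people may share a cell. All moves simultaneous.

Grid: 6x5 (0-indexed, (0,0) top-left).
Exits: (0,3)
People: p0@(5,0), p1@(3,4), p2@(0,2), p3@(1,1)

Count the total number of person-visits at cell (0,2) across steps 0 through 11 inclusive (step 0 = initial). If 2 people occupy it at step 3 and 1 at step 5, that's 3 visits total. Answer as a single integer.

Step 0: p0@(5,0) p1@(3,4) p2@(0,2) p3@(1,1) -> at (0,2): 1 [p2], cum=1
Step 1: p0@(4,0) p1@(2,4) p2@ESC p3@(0,1) -> at (0,2): 0 [-], cum=1
Step 2: p0@(3,0) p1@(1,4) p2@ESC p3@(0,2) -> at (0,2): 1 [p3], cum=2
Step 3: p0@(2,0) p1@(0,4) p2@ESC p3@ESC -> at (0,2): 0 [-], cum=2
Step 4: p0@(1,0) p1@ESC p2@ESC p3@ESC -> at (0,2): 0 [-], cum=2
Step 5: p0@(0,0) p1@ESC p2@ESC p3@ESC -> at (0,2): 0 [-], cum=2
Step 6: p0@(0,1) p1@ESC p2@ESC p3@ESC -> at (0,2): 0 [-], cum=2
Step 7: p0@(0,2) p1@ESC p2@ESC p3@ESC -> at (0,2): 1 [p0], cum=3
Step 8: p0@ESC p1@ESC p2@ESC p3@ESC -> at (0,2): 0 [-], cum=3
Total visits = 3

Answer: 3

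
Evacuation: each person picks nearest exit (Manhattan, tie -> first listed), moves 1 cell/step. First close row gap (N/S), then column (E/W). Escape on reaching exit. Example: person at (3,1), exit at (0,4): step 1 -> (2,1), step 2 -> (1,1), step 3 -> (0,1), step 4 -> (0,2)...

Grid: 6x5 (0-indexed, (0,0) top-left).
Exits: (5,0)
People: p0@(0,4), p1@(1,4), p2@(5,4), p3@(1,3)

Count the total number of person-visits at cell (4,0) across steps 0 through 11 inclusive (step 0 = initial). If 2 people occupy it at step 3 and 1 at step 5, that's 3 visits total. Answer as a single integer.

Step 0: p0@(0,4) p1@(1,4) p2@(5,4) p3@(1,3) -> at (4,0): 0 [-], cum=0
Step 1: p0@(1,4) p1@(2,4) p2@(5,3) p3@(2,3) -> at (4,0): 0 [-], cum=0
Step 2: p0@(2,4) p1@(3,4) p2@(5,2) p3@(3,3) -> at (4,0): 0 [-], cum=0
Step 3: p0@(3,4) p1@(4,4) p2@(5,1) p3@(4,3) -> at (4,0): 0 [-], cum=0
Step 4: p0@(4,4) p1@(5,4) p2@ESC p3@(5,3) -> at (4,0): 0 [-], cum=0
Step 5: p0@(5,4) p1@(5,3) p2@ESC p3@(5,2) -> at (4,0): 0 [-], cum=0
Step 6: p0@(5,3) p1@(5,2) p2@ESC p3@(5,1) -> at (4,0): 0 [-], cum=0
Step 7: p0@(5,2) p1@(5,1) p2@ESC p3@ESC -> at (4,0): 0 [-], cum=0
Step 8: p0@(5,1) p1@ESC p2@ESC p3@ESC -> at (4,0): 0 [-], cum=0
Step 9: p0@ESC p1@ESC p2@ESC p3@ESC -> at (4,0): 0 [-], cum=0
Total visits = 0

Answer: 0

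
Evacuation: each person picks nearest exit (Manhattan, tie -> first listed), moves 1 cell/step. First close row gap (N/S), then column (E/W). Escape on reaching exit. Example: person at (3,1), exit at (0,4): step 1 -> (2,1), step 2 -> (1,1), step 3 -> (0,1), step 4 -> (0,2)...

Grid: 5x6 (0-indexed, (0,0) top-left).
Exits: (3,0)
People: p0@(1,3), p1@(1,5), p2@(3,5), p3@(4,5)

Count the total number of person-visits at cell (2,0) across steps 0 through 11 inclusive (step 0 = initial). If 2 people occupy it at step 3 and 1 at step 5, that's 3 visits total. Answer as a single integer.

Answer: 0

Derivation:
Step 0: p0@(1,3) p1@(1,5) p2@(3,5) p3@(4,5) -> at (2,0): 0 [-], cum=0
Step 1: p0@(2,3) p1@(2,5) p2@(3,4) p3@(3,5) -> at (2,0): 0 [-], cum=0
Step 2: p0@(3,3) p1@(3,5) p2@(3,3) p3@(3,4) -> at (2,0): 0 [-], cum=0
Step 3: p0@(3,2) p1@(3,4) p2@(3,2) p3@(3,3) -> at (2,0): 0 [-], cum=0
Step 4: p0@(3,1) p1@(3,3) p2@(3,1) p3@(3,2) -> at (2,0): 0 [-], cum=0
Step 5: p0@ESC p1@(3,2) p2@ESC p3@(3,1) -> at (2,0): 0 [-], cum=0
Step 6: p0@ESC p1@(3,1) p2@ESC p3@ESC -> at (2,0): 0 [-], cum=0
Step 7: p0@ESC p1@ESC p2@ESC p3@ESC -> at (2,0): 0 [-], cum=0
Total visits = 0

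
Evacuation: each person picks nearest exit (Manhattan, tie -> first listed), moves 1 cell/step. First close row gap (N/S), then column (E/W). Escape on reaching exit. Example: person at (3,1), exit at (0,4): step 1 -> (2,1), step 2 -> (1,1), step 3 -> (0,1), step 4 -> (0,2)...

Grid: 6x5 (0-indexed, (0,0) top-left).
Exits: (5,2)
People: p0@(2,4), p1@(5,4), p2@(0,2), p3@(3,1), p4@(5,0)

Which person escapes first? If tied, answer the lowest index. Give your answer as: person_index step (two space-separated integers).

Step 1: p0:(2,4)->(3,4) | p1:(5,4)->(5,3) | p2:(0,2)->(1,2) | p3:(3,1)->(4,1) | p4:(5,0)->(5,1)
Step 2: p0:(3,4)->(4,4) | p1:(5,3)->(5,2)->EXIT | p2:(1,2)->(2,2) | p3:(4,1)->(5,1) | p4:(5,1)->(5,2)->EXIT
Step 3: p0:(4,4)->(5,4) | p1:escaped | p2:(2,2)->(3,2) | p3:(5,1)->(5,2)->EXIT | p4:escaped
Step 4: p0:(5,4)->(5,3) | p1:escaped | p2:(3,2)->(4,2) | p3:escaped | p4:escaped
Step 5: p0:(5,3)->(5,2)->EXIT | p1:escaped | p2:(4,2)->(5,2)->EXIT | p3:escaped | p4:escaped
Exit steps: [5, 2, 5, 3, 2]
First to escape: p1 at step 2

Answer: 1 2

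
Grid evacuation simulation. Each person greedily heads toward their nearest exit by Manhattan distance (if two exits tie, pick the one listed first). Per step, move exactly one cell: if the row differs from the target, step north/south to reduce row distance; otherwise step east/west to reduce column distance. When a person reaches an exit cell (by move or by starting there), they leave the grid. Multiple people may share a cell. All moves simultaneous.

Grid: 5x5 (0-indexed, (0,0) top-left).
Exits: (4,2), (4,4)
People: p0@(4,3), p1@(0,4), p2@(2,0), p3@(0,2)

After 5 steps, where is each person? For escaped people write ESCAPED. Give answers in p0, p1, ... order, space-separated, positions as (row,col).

Step 1: p0:(4,3)->(4,2)->EXIT | p1:(0,4)->(1,4) | p2:(2,0)->(3,0) | p3:(0,2)->(1,2)
Step 2: p0:escaped | p1:(1,4)->(2,4) | p2:(3,0)->(4,0) | p3:(1,2)->(2,2)
Step 3: p0:escaped | p1:(2,4)->(3,4) | p2:(4,0)->(4,1) | p3:(2,2)->(3,2)
Step 4: p0:escaped | p1:(3,4)->(4,4)->EXIT | p2:(4,1)->(4,2)->EXIT | p3:(3,2)->(4,2)->EXIT

ESCAPED ESCAPED ESCAPED ESCAPED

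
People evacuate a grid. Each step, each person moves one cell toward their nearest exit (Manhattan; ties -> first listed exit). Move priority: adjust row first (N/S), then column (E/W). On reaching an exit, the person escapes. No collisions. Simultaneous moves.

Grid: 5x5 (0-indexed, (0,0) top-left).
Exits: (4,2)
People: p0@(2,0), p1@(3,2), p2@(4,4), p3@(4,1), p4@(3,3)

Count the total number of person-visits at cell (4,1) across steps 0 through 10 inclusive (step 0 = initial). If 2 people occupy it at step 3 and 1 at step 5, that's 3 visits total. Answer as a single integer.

Answer: 2

Derivation:
Step 0: p0@(2,0) p1@(3,2) p2@(4,4) p3@(4,1) p4@(3,3) -> at (4,1): 1 [p3], cum=1
Step 1: p0@(3,0) p1@ESC p2@(4,3) p3@ESC p4@(4,3) -> at (4,1): 0 [-], cum=1
Step 2: p0@(4,0) p1@ESC p2@ESC p3@ESC p4@ESC -> at (4,1): 0 [-], cum=1
Step 3: p0@(4,1) p1@ESC p2@ESC p3@ESC p4@ESC -> at (4,1): 1 [p0], cum=2
Step 4: p0@ESC p1@ESC p2@ESC p3@ESC p4@ESC -> at (4,1): 0 [-], cum=2
Total visits = 2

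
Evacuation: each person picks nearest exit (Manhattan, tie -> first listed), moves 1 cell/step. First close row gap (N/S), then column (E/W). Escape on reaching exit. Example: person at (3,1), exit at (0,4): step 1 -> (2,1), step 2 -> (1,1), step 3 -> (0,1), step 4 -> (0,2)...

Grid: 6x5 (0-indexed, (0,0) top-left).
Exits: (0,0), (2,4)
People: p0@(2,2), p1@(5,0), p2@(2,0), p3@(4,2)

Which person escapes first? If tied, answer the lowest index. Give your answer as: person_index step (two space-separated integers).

Answer: 0 2

Derivation:
Step 1: p0:(2,2)->(2,3) | p1:(5,0)->(4,0) | p2:(2,0)->(1,0) | p3:(4,2)->(3,2)
Step 2: p0:(2,3)->(2,4)->EXIT | p1:(4,0)->(3,0) | p2:(1,0)->(0,0)->EXIT | p3:(3,2)->(2,2)
Step 3: p0:escaped | p1:(3,0)->(2,0) | p2:escaped | p3:(2,2)->(2,3)
Step 4: p0:escaped | p1:(2,0)->(1,0) | p2:escaped | p3:(2,3)->(2,4)->EXIT
Step 5: p0:escaped | p1:(1,0)->(0,0)->EXIT | p2:escaped | p3:escaped
Exit steps: [2, 5, 2, 4]
First to escape: p0 at step 2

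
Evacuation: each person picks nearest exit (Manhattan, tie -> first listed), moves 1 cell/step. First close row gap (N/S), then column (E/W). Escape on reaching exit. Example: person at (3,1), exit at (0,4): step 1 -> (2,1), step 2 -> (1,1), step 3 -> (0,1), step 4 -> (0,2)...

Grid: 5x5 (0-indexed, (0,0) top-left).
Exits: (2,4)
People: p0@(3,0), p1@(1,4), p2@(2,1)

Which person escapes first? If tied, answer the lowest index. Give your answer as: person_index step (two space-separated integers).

Answer: 1 1

Derivation:
Step 1: p0:(3,0)->(2,0) | p1:(1,4)->(2,4)->EXIT | p2:(2,1)->(2,2)
Step 2: p0:(2,0)->(2,1) | p1:escaped | p2:(2,2)->(2,3)
Step 3: p0:(2,1)->(2,2) | p1:escaped | p2:(2,3)->(2,4)->EXIT
Step 4: p0:(2,2)->(2,3) | p1:escaped | p2:escaped
Step 5: p0:(2,3)->(2,4)->EXIT | p1:escaped | p2:escaped
Exit steps: [5, 1, 3]
First to escape: p1 at step 1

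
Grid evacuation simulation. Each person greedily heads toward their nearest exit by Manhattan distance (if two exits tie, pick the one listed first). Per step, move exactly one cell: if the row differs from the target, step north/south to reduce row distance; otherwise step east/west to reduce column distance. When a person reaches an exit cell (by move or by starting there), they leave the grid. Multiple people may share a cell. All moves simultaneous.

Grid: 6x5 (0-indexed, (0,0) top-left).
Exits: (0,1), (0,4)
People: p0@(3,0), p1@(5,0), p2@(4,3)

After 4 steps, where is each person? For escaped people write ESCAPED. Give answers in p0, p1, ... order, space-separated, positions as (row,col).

Step 1: p0:(3,0)->(2,0) | p1:(5,0)->(4,0) | p2:(4,3)->(3,3)
Step 2: p0:(2,0)->(1,0) | p1:(4,0)->(3,0) | p2:(3,3)->(2,3)
Step 3: p0:(1,0)->(0,0) | p1:(3,0)->(2,0) | p2:(2,3)->(1,3)
Step 4: p0:(0,0)->(0,1)->EXIT | p1:(2,0)->(1,0) | p2:(1,3)->(0,3)

ESCAPED (1,0) (0,3)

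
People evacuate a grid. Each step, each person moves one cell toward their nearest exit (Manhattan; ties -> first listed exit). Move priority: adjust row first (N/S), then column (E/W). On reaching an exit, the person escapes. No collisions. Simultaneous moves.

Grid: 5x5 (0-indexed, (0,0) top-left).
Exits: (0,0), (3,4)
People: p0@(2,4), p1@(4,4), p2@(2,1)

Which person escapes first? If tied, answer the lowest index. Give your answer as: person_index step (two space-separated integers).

Step 1: p0:(2,4)->(3,4)->EXIT | p1:(4,4)->(3,4)->EXIT | p2:(2,1)->(1,1)
Step 2: p0:escaped | p1:escaped | p2:(1,1)->(0,1)
Step 3: p0:escaped | p1:escaped | p2:(0,1)->(0,0)->EXIT
Exit steps: [1, 1, 3]
First to escape: p0 at step 1

Answer: 0 1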